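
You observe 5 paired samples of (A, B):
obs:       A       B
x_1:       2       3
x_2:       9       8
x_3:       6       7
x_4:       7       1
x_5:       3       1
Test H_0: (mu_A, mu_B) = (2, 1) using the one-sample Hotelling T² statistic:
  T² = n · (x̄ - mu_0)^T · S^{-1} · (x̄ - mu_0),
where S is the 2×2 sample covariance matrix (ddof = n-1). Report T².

Step 1 — sample mean vector:
  mean(A) = (2 + 9 + 6 + 7 + 3) / 5 = 27/5 = 5.4
  mean(B) = (3 + 8 + 7 + 1 + 1) / 5 = 20/5 = 4
  x̄ = (5.4, 4),  deviation x̄ - mu_0 = (5.4, 4) - (2, 1) = (3.4, 3).

Step 2 — sample covariance matrix, S[i,j] = (1/(n-1)) · Σ_k (x_{k,i} - mean_i) · (x_{k,j} - mean_j), divisor n-1 = 4:
  S[A,A] = ((-3.4)·(-3.4) + (3.6)·(3.6) + (0.6)·(0.6) + (1.6)·(1.6) + (-2.4)·(-2.4)) / 4 = 33.2/4 = 8.3
  S[A,B] = ((-3.4)·(-1) + (3.6)·(4) + (0.6)·(3) + (1.6)·(-3) + (-2.4)·(-3)) / 4 = 22/4 = 5.5
  S[B,B] = ((-1)·(-1) + (4)·(4) + (3)·(3) + (-3)·(-3) + (-3)·(-3)) / 4 = 44/4 = 11
  S = [[8.3, 5.5],
 [5.5, 11]].

Step 3 — invert S. det(S) = 8.3·11 - (5.5)² = 61.05.
  S^{-1} = (1/det) · [[d, -b], [-b, a]] = [[0.1802, -0.0901],
 [-0.0901, 0.136]].

Step 4 — quadratic form (x̄ - mu_0)^T · S^{-1} · (x̄ - mu_0):
  S^{-1} · (x̄ - mu_0) = (0.3423, 0.1016),
  (x̄ - mu_0)^T · [...] = (3.4)·(0.3423) + (3)·(0.1016) = 1.4686.

Step 5 — scale by n: T² = 5 · 1.4686 = 7.3432.

T² ≈ 7.3432


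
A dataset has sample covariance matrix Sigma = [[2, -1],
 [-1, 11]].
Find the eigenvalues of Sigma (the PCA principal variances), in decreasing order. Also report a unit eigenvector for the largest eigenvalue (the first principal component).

Step 1 — characteristic polynomial of 2×2 Sigma:
  det(Sigma - λI) = λ² - trace · λ + det = 0.
  trace = 2 + 11 = 13, det = 2·11 - (-1)² = 21.
Step 2 — discriminant:
  Δ = trace² - 4·det = 169 - 84 = 85.
Step 3 — eigenvalues:
  λ = (trace ± √Δ)/2 = (13 ± 9.2195)/2,
  λ_1 = 11.1098,  λ_2 = 1.8902.

Step 4 — unit eigenvector for λ_1: solve (Sigma - λ_1 I)v = 0. First row:
  (2 - 11.1098)·v_x + (-1)·v_y = 0, i.e. (-9.1098)·v_x + (-1)·v_y = 0,
  so v ∝ (b, λ_1 - a) = (-1, 9.1098); multiply by -1 so the first entry is positive: u = (1, -9.1098).
  ||u|| = √((1)² + (-9.1098)²) = √(83.988) ≈ 9.1645,
  v_1 = u/||u|| ≈ (0.1091, -0.994) (||v_1|| = 1).

λ_1 = 11.1098,  λ_2 = 1.8902;  v_1 ≈ (0.1091, -0.994)


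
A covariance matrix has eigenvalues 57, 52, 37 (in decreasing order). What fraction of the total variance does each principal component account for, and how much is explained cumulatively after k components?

Step 1 — total variance = trace(Sigma) = Σ λ_i = 57 + 52 + 37 = 146.

Step 2 — fraction explained by component i = λ_i / Σ λ:
  PC1: 57/146 = 0.3904
  PC2: 52/146 = 0.3562
  PC3: 37/146 = 0.2534

Step 3 — cumulative fraction after k components = (λ_1 + ... + λ_k) / Σ λ:
  k = 1: 57/146 = 0.3904
  k = 2: (57 + 52)/146 = 109/146 = 0.7466
  k = 3: (57 + 52 + 37)/146 = 146/146 = 1

Summary (fraction, with percent):

explained: PC1 0.3904 (39.04%), PC2 0.3562 (35.62%), PC3 0.2534 (25.34%);  cumulative: 0.3904, 0.7466, 1


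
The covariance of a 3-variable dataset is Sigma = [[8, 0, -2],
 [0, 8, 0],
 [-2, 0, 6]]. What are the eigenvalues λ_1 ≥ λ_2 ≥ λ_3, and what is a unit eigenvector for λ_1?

Step 1 — characteristic polynomial p(λ) = det(λI - Sigma) = λ³ - tr·λ² + c_1·λ - det, where tr = trace, c_1 = sum of the principal 2×2 minors, det = det(Sigma):
  tr = 8 + 8 + 6 = 22,
  c_1 = (8·8 - (0)²) + (8·6 - (-2)²) + (8·6 - (0)²) = 64 + 44 + 48 = 156,
  det = 8·(8·6 - (0)²) - (0)·((0)·6 - (0)·(-2)) + (-2)·((0)·(0) - 8·(-2)) = 8·(48) - (0)·(0) + (-2)·(16) = 352.
  So p(λ) = λ³ - 22λ² + 156λ - 352.
Step 2 — look for an integer root (rational root theorem: any rational root is an integer divisor of 352). Testing λ = 8:
  p(8) = 512 - 1408 + 1248 - 352 = 0  ✓
  Dividing out (λ - 8): p(λ) = (λ - 8)(λ² - 14λ + 44).
Step 3 — remaining eigenvalues from the quadratic λ² - 14λ + 44 = 0:
  Δ = 14² - 4·44 = 196 - 176 = 20,  λ = (14 ± √20)/2 = (14 ± 4.4721)/2 ≈ 9.2361 or 4.7639.
  Sorted: λ_1 = 9.2361,  λ_2 = 8,  λ_3 = 4.7639  (check: sum = 22 = tr ✓).

Step 4 — unit eigenvector for λ_1 ≈ 9.2361: v spans the null space of (Sigma - λ_1 I), whose rows are
  r_1 = (-1.2361, 0, -2),  r_2 = (0, -1.2361, 0),  r_3 = (-2, 0, -3.2361).
  v is orthogonal to every row, so take v ∝ r_1 × r_2 = ((0)·(0) - (-2)·(-1.2361), (-2)·(0) - (-1.2361)·(0), (-1.2361)·(-1.2361) - (0)·(0)) ≈ (-2.4721, 0, 1.5279).
  Rescale (multiply by -1 so the first nonzero entry is positive): u = (2.4721, 0, -1.5279).
  ||u|| = √((2.4721)² + (0)² + (-1.5279)²) = √(8.4458) ≈ 2.9062,  v_1 = u/||u|| ≈ (0.8507, 0, -0.5257) (||v_1|| = 1).

λ_1 = 9.2361,  λ_2 = 8,  λ_3 = 4.7639;  v_1 ≈ (0.8507, 0, -0.5257)


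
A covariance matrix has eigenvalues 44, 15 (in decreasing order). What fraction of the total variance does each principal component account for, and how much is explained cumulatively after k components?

Step 1 — total variance = trace(Sigma) = Σ λ_i = 44 + 15 = 59.

Step 2 — fraction explained by component i = λ_i / Σ λ:
  PC1: 44/59 = 0.7458
  PC2: 15/59 = 0.2542

Step 3 — cumulative fraction after k components = (λ_1 + ... + λ_k) / Σ λ:
  k = 1: 44/59 = 0.7458
  k = 2: (44 + 15)/59 = 59/59 = 1

Summary (fraction, with percent):

explained: PC1 0.7458 (74.58%), PC2 0.2542 (25.42%);  cumulative: 0.7458, 1


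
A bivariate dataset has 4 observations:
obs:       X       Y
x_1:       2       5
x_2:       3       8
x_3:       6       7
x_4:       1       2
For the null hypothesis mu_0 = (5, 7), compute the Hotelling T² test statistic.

Step 1 — sample mean vector:
  mean(X) = (2 + 3 + 6 + 1) / 4 = 12/4 = 3
  mean(Y) = (5 + 8 + 7 + 2) / 4 = 22/4 = 5.5
  x̄ = (3, 5.5),  deviation x̄ - mu_0 = (3, 5.5) - (5, 7) = (-2, -1.5).

Step 2 — sample covariance matrix, S[i,j] = (1/(n-1)) · Σ_k (x_{k,i} - mean_i) · (x_{k,j} - mean_j), divisor n-1 = 3:
  S[X,X] = ((-1)·(-1) + (0)·(0) + (3)·(3) + (-2)·(-2)) / 3 = 14/3 = 4.6667
  S[X,Y] = ((-1)·(-0.5) + (0)·(2.5) + (3)·(1.5) + (-2)·(-3.5)) / 3 = 12/3 = 4
  S[Y,Y] = ((-0.5)·(-0.5) + (2.5)·(2.5) + (1.5)·(1.5) + (-3.5)·(-3.5)) / 3 = 21/3 = 7
  S = [[4.6667, 4],
 [4, 7]].

Step 3 — invert S. det(S) = 4.6667·7 - (4)² = 16.6667.
  S^{-1} = (1/det) · [[d, -b], [-b, a]] = [[0.42, -0.24],
 [-0.24, 0.28]].

Step 4 — quadratic form (x̄ - mu_0)^T · S^{-1} · (x̄ - mu_0):
  S^{-1} · (x̄ - mu_0) = (-0.48, 0.06),
  (x̄ - mu_0)^T · [...] = (-2)·(-0.48) + (-1.5)·(0.06) = 0.87.

Step 5 — scale by n: T² = 4 · 0.87 = 3.48.

T² ≈ 3.48


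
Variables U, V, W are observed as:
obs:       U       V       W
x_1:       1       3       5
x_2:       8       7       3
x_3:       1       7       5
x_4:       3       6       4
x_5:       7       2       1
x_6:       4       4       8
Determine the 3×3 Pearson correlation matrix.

Step 1 — column means:
  mean(U) = (1 + 8 + 1 + 3 + 7 + 4) / 6 = 24/6 = 4
  mean(V) = (3 + 7 + 7 + 6 + 2 + 4) / 6 = 29/6 = 4.8333
  mean(W) = (5 + 3 + 5 + 4 + 1 + 8) / 6 = 26/6 = 4.3333

Step 2 — sample variances and covariances s[i,j] = (1/(n-1)) · Σ_k (x_{k,i} - mean_i) · (x_{k,j} - mean_j), with n-1 = 5:
  s[U,U] = ((-3)·(-3) + (4)·(4) + (-3)·(-3) + (-1)·(-1) + (3)·(3) + (0)·(0)) / 5 = 44/5 = 8.8
  s[U,V] = ((-3)·(-1.8333) + (4)·(2.1667) + (-3)·(2.1667) + (-1)·(1.1667) + (3)·(-2.8333) + (0)·(-0.8333)) / 5 = -2/5 = -0.4
  s[U,W] = ((-3)·(0.6667) + (4)·(-1.3333) + (-3)·(0.6667) + (-1)·(-0.3333) + (3)·(-3.3333) + (0)·(3.6667)) / 5 = -19/5 = -3.8
  s[V,V] = ((-1.8333)·(-1.8333) + (2.1667)·(2.1667) + (2.1667)·(2.1667) + (1.1667)·(1.1667) + (-2.8333)·(-2.8333) + (-0.8333)·(-0.8333)) / 5 = 22.8333/5 = 4.5667
  s[V,W] = ((-1.8333)·(0.6667) + (2.1667)·(-1.3333) + (2.1667)·(0.6667) + (1.1667)·(-0.3333) + (-2.8333)·(-3.3333) + (-0.8333)·(3.6667)) / 5 = 3.3333/5 = 0.6667
  s[W,W] = ((0.6667)·(0.6667) + (-1.3333)·(-1.3333) + (0.6667)·(0.6667) + (-0.3333)·(-0.3333) + (-3.3333)·(-3.3333) + (3.6667)·(3.6667)) / 5 = 27.3333/5 = 5.4667
  Sample standard deviations s_i = √(s[i,i]):
  s(U) = √(8.8) = 2.9665
  s(V) = √(4.5667) = 2.137
  s(W) = √(5.4667) = 2.3381

Step 3 — r_{ij} = s_{ij} / (s_i · s_j):
  r[U,U] = 1 (diagonal).
  r[U,V] = -0.4 / (2.9665 · 2.137) = -0.4 / 6.3393 = -0.0631
  r[U,W] = -3.8 / (2.9665 · 2.3381) = -3.8 / 6.9359 = -0.5479
  r[V,V] = 1 (diagonal).
  r[V,W] = 0.6667 / (2.137 · 2.3381) = 0.6667 / 4.9964 = 0.1334
  r[W,W] = 1 (diagonal).

R is symmetric with unit diagonal. Assembling:

R = [[1, -0.0631, -0.5479],
 [-0.0631, 1, 0.1334],
 [-0.5479, 0.1334, 1]]


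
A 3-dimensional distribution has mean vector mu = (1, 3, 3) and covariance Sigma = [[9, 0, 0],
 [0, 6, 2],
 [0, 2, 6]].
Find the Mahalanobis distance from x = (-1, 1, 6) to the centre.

Step 1 — centre the observation: (x - mu) = (-2, -2, 3).

Step 2 — invert Sigma (cofactor / det for 3×3, or solve directly):
  Sigma^{-1} = [[0.1111, 0, 0],
 [0, 0.1875, -0.0625],
 [0, -0.0625, 0.1875]].

Step 3 — form the quadratic (x - mu)^T · Sigma^{-1} · (x - mu):
  Sigma^{-1} · (x - mu) = (-0.2222, -0.5625, 0.6875).
  (x - mu)^T · [Sigma^{-1} · (x - mu)] = (-2)·(-0.2222) + (-2)·(-0.5625) + (3)·(0.6875) = 3.6319.

Step 4 — take square root: d = √(3.6319) ≈ 1.9058.

d(x, mu) = √(3.6319) ≈ 1.9058


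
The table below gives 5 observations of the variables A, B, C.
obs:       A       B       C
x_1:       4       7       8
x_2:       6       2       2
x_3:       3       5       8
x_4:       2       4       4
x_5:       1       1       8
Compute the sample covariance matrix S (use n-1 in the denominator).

Step 1 — column means:
  mean(A) = (4 + 6 + 3 + 2 + 1) / 5 = 16/5 = 3.2
  mean(B) = (7 + 2 + 5 + 4 + 1) / 5 = 19/5 = 3.8
  mean(C) = (8 + 2 + 8 + 4 + 8) / 5 = 30/5 = 6

Step 2 — sample covariance S[i,j] = (1/(n-1)) · Σ_k (x_{k,i} - mean_i) · (x_{k,j} - mean_j), with n-1 = 4.
  S[A,A] = ((0.8)·(0.8) + (2.8)·(2.8) + (-0.2)·(-0.2) + (-1.2)·(-1.2) + (-2.2)·(-2.2)) / 4 = 14.8/4 = 3.7
  S[A,B] = ((0.8)·(3.2) + (2.8)·(-1.8) + (-0.2)·(1.2) + (-1.2)·(0.2) + (-2.2)·(-2.8)) / 4 = 3.2/4 = 0.8
  S[A,C] = ((0.8)·(2) + (2.8)·(-4) + (-0.2)·(2) + (-1.2)·(-2) + (-2.2)·(2)) / 4 = -12/4 = -3
  S[B,B] = ((3.2)·(3.2) + (-1.8)·(-1.8) + (1.2)·(1.2) + (0.2)·(0.2) + (-2.8)·(-2.8)) / 4 = 22.8/4 = 5.7
  S[B,C] = ((3.2)·(2) + (-1.8)·(-4) + (1.2)·(2) + (0.2)·(-2) + (-2.8)·(2)) / 4 = 10/4 = 2.5
  S[C,C] = ((2)·(2) + (-4)·(-4) + (2)·(2) + (-2)·(-2) + (2)·(2)) / 4 = 32/4 = 8

S is symmetric (S[j,i] = S[i,j]). Assembling:

S = [[3.7, 0.8, -3],
 [0.8, 5.7, 2.5],
 [-3, 2.5, 8]]


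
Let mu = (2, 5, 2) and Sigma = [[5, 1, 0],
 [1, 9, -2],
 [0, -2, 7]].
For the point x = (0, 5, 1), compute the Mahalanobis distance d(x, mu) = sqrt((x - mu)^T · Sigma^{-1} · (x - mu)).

Step 1 — centre the observation: (x - mu) = (-2, 0, -1).

Step 2 — invert Sigma (cofactor / det for 3×3, or solve directly):
  Sigma^{-1} = [[0.2049, -0.0243, -0.0069],
 [-0.0243, 0.1215, 0.0347],
 [-0.0069, 0.0347, 0.1528]].

Step 3 — form the quadratic (x - mu)^T · Sigma^{-1} · (x - mu):
  Sigma^{-1} · (x - mu) = (-0.4028, 0.0139, -0.1389).
  (x - mu)^T · [Sigma^{-1} · (x - mu)] = (-2)·(-0.4028) + (0)·(0.0139) + (-1)·(-0.1389) = 0.9444.

Step 4 — take square root: d = √(0.9444) ≈ 0.9718.

d(x, mu) = √(0.9444) ≈ 0.9718


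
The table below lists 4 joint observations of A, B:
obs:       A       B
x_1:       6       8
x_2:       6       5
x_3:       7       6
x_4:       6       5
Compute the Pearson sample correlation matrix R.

Step 1 — column means:
  mean(A) = (6 + 6 + 7 + 6) / 4 = 25/4 = 6.25
  mean(B) = (8 + 5 + 6 + 5) / 4 = 24/4 = 6

Step 2 — sample variances and covariances s[i,j] = (1/(n-1)) · Σ_k (x_{k,i} - mean_i) · (x_{k,j} - mean_j), with n-1 = 3:
  s[A,A] = ((-0.25)·(-0.25) + (-0.25)·(-0.25) + (0.75)·(0.75) + (-0.25)·(-0.25)) / 3 = 0.75/3 = 0.25
  s[A,B] = ((-0.25)·(2) + (-0.25)·(-1) + (0.75)·(0) + (-0.25)·(-1)) / 3 = 0/3 = 0
  s[B,B] = ((2)·(2) + (-1)·(-1) + (0)·(0) + (-1)·(-1)) / 3 = 6/3 = 2
  Sample standard deviations s_i = √(s[i,i]):
  s(A) = √(0.25) = 0.5
  s(B) = √(2) = 1.4142

Step 3 — r_{ij} = s_{ij} / (s_i · s_j):
  r[A,A] = 1 (diagonal).
  r[A,B] = 0 / (0.5 · 1.4142) = 0 / 0.7071 = 0
  r[B,B] = 1 (diagonal).

R is symmetric with unit diagonal. Assembling:

R = [[1, 0],
 [0, 1]]


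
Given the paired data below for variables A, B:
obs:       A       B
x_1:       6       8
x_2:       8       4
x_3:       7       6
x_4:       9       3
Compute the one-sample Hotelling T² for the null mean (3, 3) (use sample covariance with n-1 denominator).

Step 1 — sample mean vector:
  mean(A) = (6 + 8 + 7 + 9) / 4 = 30/4 = 7.5
  mean(B) = (8 + 4 + 6 + 3) / 4 = 21/4 = 5.25
  x̄ = (7.5, 5.25),  deviation x̄ - mu_0 = (7.5, 5.25) - (3, 3) = (4.5, 2.25).

Step 2 — sample covariance matrix, S[i,j] = (1/(n-1)) · Σ_k (x_{k,i} - mean_i) · (x_{k,j} - mean_j), divisor n-1 = 3:
  S[A,A] = ((-1.5)·(-1.5) + (0.5)·(0.5) + (-0.5)·(-0.5) + (1.5)·(1.5)) / 3 = 5/3 = 1.6667
  S[A,B] = ((-1.5)·(2.75) + (0.5)·(-1.25) + (-0.5)·(0.75) + (1.5)·(-2.25)) / 3 = -8.5/3 = -2.8333
  S[B,B] = ((2.75)·(2.75) + (-1.25)·(-1.25) + (0.75)·(0.75) + (-2.25)·(-2.25)) / 3 = 14.75/3 = 4.9167
  S = [[1.6667, -2.8333],
 [-2.8333, 4.9167]].

Step 3 — invert S. det(S) = 1.6667·4.9167 - (-2.8333)² = 0.1667.
  S^{-1} = (1/det) · [[d, -b], [-b, a]] = [[29.5, 17],
 [17, 10]].

Step 4 — quadratic form (x̄ - mu_0)^T · S^{-1} · (x̄ - mu_0):
  S^{-1} · (x̄ - mu_0) = (171, 99),
  (x̄ - mu_0)^T · [...] = (4.5)·(171) + (2.25)·(99) = 992.25.

Step 5 — scale by n: T² = 4 · 992.25 = 3969.

T² ≈ 3969


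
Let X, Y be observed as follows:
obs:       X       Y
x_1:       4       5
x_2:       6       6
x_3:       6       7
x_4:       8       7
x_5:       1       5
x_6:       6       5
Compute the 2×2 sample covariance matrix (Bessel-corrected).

Step 1 — column means:
  mean(X) = (4 + 6 + 6 + 8 + 1 + 6) / 6 = 31/6 = 5.1667
  mean(Y) = (5 + 6 + 7 + 7 + 5 + 5) / 6 = 35/6 = 5.8333

Step 2 — sample covariance S[i,j] = (1/(n-1)) · Σ_k (x_{k,i} - mean_i) · (x_{k,j} - mean_j), with n-1 = 5.
  S[X,X] = ((-1.1667)·(-1.1667) + (0.8333)·(0.8333) + (0.8333)·(0.8333) + (2.8333)·(2.8333) + (-4.1667)·(-4.1667) + (0.8333)·(0.8333)) / 5 = 28.8333/5 = 5.7667
  S[X,Y] = ((-1.1667)·(-0.8333) + (0.8333)·(0.1667) + (0.8333)·(1.1667) + (2.8333)·(1.1667) + (-4.1667)·(-0.8333) + (0.8333)·(-0.8333)) / 5 = 8.1667/5 = 1.6333
  S[Y,Y] = ((-0.8333)·(-0.8333) + (0.1667)·(0.1667) + (1.1667)·(1.1667) + (1.1667)·(1.1667) + (-0.8333)·(-0.8333) + (-0.8333)·(-0.8333)) / 5 = 4.8333/5 = 0.9667

S is symmetric (S[j,i] = S[i,j]). Assembling:

S = [[5.7667, 1.6333],
 [1.6333, 0.9667]]


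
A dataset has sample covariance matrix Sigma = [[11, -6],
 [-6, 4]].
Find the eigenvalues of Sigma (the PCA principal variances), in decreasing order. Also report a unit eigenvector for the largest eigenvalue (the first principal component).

Step 1 — characteristic polynomial of 2×2 Sigma:
  det(Sigma - λI) = λ² - trace · λ + det = 0.
  trace = 11 + 4 = 15, det = 11·4 - (-6)² = 8.
Step 2 — discriminant:
  Δ = trace² - 4·det = 225 - 32 = 193.
Step 3 — eigenvalues:
  λ = (trace ± √Δ)/2 = (15 ± 13.8924)/2,
  λ_1 = 14.4462,  λ_2 = 0.5538.

Step 4 — unit eigenvector for λ_1: solve (Sigma - λ_1 I)v = 0. First row:
  (11 - 14.4462)·v_x + (-6)·v_y = 0, i.e. (-3.4462)·v_x + (-6)·v_y = 0,
  so v ∝ (b, λ_1 - a) = (-6, 3.4462); multiply by -1 so the first entry is positive: u = (6, -3.4462).
  ||u|| = √((6)² + (-3.4462)²) = √(47.8764) ≈ 6.9193,
  v_1 = u/||u|| ≈ (0.8671, -0.4981) (||v_1|| = 1).

λ_1 = 14.4462,  λ_2 = 0.5538;  v_1 ≈ (0.8671, -0.4981)


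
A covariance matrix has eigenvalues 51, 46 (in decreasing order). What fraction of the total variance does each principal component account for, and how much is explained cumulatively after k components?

Step 1 — total variance = trace(Sigma) = Σ λ_i = 51 + 46 = 97.

Step 2 — fraction explained by component i = λ_i / Σ λ:
  PC1: 51/97 = 0.5258
  PC2: 46/97 = 0.4742

Step 3 — cumulative fraction after k components = (λ_1 + ... + λ_k) / Σ λ:
  k = 1: 51/97 = 0.5258
  k = 2: (51 + 46)/97 = 97/97 = 1

Summary (fraction, with percent):

explained: PC1 0.5258 (52.58%), PC2 0.4742 (47.42%);  cumulative: 0.5258, 1


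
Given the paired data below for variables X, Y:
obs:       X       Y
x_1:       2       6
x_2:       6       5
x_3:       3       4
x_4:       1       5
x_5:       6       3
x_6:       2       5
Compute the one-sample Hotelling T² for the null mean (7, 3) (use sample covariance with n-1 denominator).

Step 1 — sample mean vector:
  mean(X) = (2 + 6 + 3 + 1 + 6 + 2) / 6 = 20/6 = 3.3333
  mean(Y) = (6 + 5 + 4 + 5 + 3 + 5) / 6 = 28/6 = 4.6667
  x̄ = (3.3333, 4.6667),  deviation x̄ - mu_0 = (3.3333, 4.6667) - (7, 3) = (-3.6667, 1.6667).

Step 2 — sample covariance matrix, S[i,j] = (1/(n-1)) · Σ_k (x_{k,i} - mean_i) · (x_{k,j} - mean_j), divisor n-1 = 5:
  S[X,X] = ((-1.3333)·(-1.3333) + (2.6667)·(2.6667) + (-0.3333)·(-0.3333) + (-2.3333)·(-2.3333) + (2.6667)·(2.6667) + (-1.3333)·(-1.3333)) / 5 = 23.3333/5 = 4.6667
  S[X,Y] = ((-1.3333)·(1.3333) + (2.6667)·(0.3333) + (-0.3333)·(-0.6667) + (-2.3333)·(0.3333) + (2.6667)·(-1.6667) + (-1.3333)·(0.3333)) / 5 = -6.3333/5 = -1.2667
  S[Y,Y] = ((1.3333)·(1.3333) + (0.3333)·(0.3333) + (-0.6667)·(-0.6667) + (0.3333)·(0.3333) + (-1.6667)·(-1.6667) + (0.3333)·(0.3333)) / 5 = 5.3333/5 = 1.0667
  S = [[4.6667, -1.2667],
 [-1.2667, 1.0667]].

Step 3 — invert S. det(S) = 4.6667·1.0667 - (-1.2667)² = 3.3733.
  S^{-1} = (1/det) · [[d, -b], [-b, a]] = [[0.3162, 0.3755],
 [0.3755, 1.3834]].

Step 4 — quadratic form (x̄ - mu_0)^T · S^{-1} · (x̄ - mu_0):
  S^{-1} · (x̄ - mu_0) = (-0.5336, 0.9289),
  (x̄ - mu_0)^T · [...] = (-3.6667)·(-0.5336) + (1.6667)·(0.9289) = 3.5046.

Step 5 — scale by n: T² = 6 · 3.5046 = 21.0277.

T² ≈ 21.0277


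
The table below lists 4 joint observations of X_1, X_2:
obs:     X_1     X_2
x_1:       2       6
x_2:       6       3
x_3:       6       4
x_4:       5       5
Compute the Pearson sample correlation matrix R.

Step 1 — column means:
  mean(X_1) = (2 + 6 + 6 + 5) / 4 = 19/4 = 4.75
  mean(X_2) = (6 + 3 + 4 + 5) / 4 = 18/4 = 4.5

Step 2 — sample variances and covariances s[i,j] = (1/(n-1)) · Σ_k (x_{k,i} - mean_i) · (x_{k,j} - mean_j), with n-1 = 3:
  s[X_1,X_1] = ((-2.75)·(-2.75) + (1.25)·(1.25) + (1.25)·(1.25) + (0.25)·(0.25)) / 3 = 10.75/3 = 3.5833
  s[X_1,X_2] = ((-2.75)·(1.5) + (1.25)·(-1.5) + (1.25)·(-0.5) + (0.25)·(0.5)) / 3 = -6.5/3 = -2.1667
  s[X_2,X_2] = ((1.5)·(1.5) + (-1.5)·(-1.5) + (-0.5)·(-0.5) + (0.5)·(0.5)) / 3 = 5/3 = 1.6667
  Sample standard deviations s_i = √(s[i,i]):
  s(X_1) = √(3.5833) = 1.893
  s(X_2) = √(1.6667) = 1.291

Step 3 — r_{ij} = s_{ij} / (s_i · s_j):
  r[X_1,X_1] = 1 (diagonal).
  r[X_1,X_2] = -2.1667 / (1.893 · 1.291) = -2.1667 / 2.4438 = -0.8866
  r[X_2,X_2] = 1 (diagonal).

R is symmetric with unit diagonal. Assembling:

R = [[1, -0.8866],
 [-0.8866, 1]]


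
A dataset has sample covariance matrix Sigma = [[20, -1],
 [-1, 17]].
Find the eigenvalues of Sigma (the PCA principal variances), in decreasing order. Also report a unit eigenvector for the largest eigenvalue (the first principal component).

Step 1 — characteristic polynomial of 2×2 Sigma:
  det(Sigma - λI) = λ² - trace · λ + det = 0.
  trace = 20 + 17 = 37, det = 20·17 - (-1)² = 339.
Step 2 — discriminant:
  Δ = trace² - 4·det = 1369 - 1356 = 13.
Step 3 — eigenvalues:
  λ = (trace ± √Δ)/2 = (37 ± 3.6056)/2,
  λ_1 = 20.3028,  λ_2 = 16.6972.

Step 4 — unit eigenvector for λ_1: solve (Sigma - λ_1 I)v = 0. First row:
  (20 - 20.3028)·v_x + (-1)·v_y = 0, i.e. (-0.3028)·v_x + (-1)·v_y = 0,
  so v ∝ (b, λ_1 - a) = (-1, 0.3028); multiply by -1 so the first entry is positive: u = (1, -0.3028).
  ||u|| = √((1)² + (-0.3028)²) = √(1.0917) ≈ 1.0448,
  v_1 = u/||u|| ≈ (0.9571, -0.2898) (||v_1|| = 1).

λ_1 = 20.3028,  λ_2 = 16.6972;  v_1 ≈ (0.9571, -0.2898)


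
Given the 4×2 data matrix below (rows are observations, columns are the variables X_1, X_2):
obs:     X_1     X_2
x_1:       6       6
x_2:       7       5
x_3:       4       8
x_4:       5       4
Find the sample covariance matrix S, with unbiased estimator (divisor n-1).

Step 1 — column means:
  mean(X_1) = (6 + 7 + 4 + 5) / 4 = 22/4 = 5.5
  mean(X_2) = (6 + 5 + 8 + 4) / 4 = 23/4 = 5.75

Step 2 — sample covariance S[i,j] = (1/(n-1)) · Σ_k (x_{k,i} - mean_i) · (x_{k,j} - mean_j), with n-1 = 3.
  S[X_1,X_1] = ((0.5)·(0.5) + (1.5)·(1.5) + (-1.5)·(-1.5) + (-0.5)·(-0.5)) / 3 = 5/3 = 1.6667
  S[X_1,X_2] = ((0.5)·(0.25) + (1.5)·(-0.75) + (-1.5)·(2.25) + (-0.5)·(-1.75)) / 3 = -3.5/3 = -1.1667
  S[X_2,X_2] = ((0.25)·(0.25) + (-0.75)·(-0.75) + (2.25)·(2.25) + (-1.75)·(-1.75)) / 3 = 8.75/3 = 2.9167

S is symmetric (S[j,i] = S[i,j]). Assembling:

S = [[1.6667, -1.1667],
 [-1.1667, 2.9167]]


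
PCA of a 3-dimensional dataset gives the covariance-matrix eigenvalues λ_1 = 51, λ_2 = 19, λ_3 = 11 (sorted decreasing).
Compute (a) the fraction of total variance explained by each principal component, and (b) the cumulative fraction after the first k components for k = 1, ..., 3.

Step 1 — total variance = trace(Sigma) = Σ λ_i = 51 + 19 + 11 = 81.

Step 2 — fraction explained by component i = λ_i / Σ λ:
  PC1: 51/81 = 0.6296
  PC2: 19/81 = 0.2346
  PC3: 11/81 = 0.1358

Step 3 — cumulative fraction after k components = (λ_1 + ... + λ_k) / Σ λ:
  k = 1: 51/81 = 0.6296
  k = 2: (51 + 19)/81 = 70/81 = 0.8642
  k = 3: (51 + 19 + 11)/81 = 81/81 = 1

Summary (fraction, with percent):

explained: PC1 0.6296 (62.96%), PC2 0.2346 (23.46%), PC3 0.1358 (13.58%);  cumulative: 0.6296, 0.8642, 1


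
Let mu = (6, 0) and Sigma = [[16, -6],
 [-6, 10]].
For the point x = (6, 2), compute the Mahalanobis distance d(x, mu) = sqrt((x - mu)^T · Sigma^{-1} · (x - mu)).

Step 1 — centre the observation: (x - mu) = (0, 2).

Step 2 — invert Sigma. det(Sigma) = 16·10 - (-6)² = 124.
  Sigma^{-1} = (1/det) · [[d, -b], [-b, a]] = [[0.0806, 0.0484],
 [0.0484, 0.129]].

Step 3 — form the quadratic (x - mu)^T · Sigma^{-1} · (x - mu):
  Sigma^{-1} · (x - mu) = (0.0968, 0.2581).
  (x - mu)^T · [Sigma^{-1} · (x - mu)] = (0)·(0.0968) + (2)·(0.2581) = 0.5161.

Step 4 — take square root: d = √(0.5161) ≈ 0.7184.

d(x, mu) = √(0.5161) ≈ 0.7184


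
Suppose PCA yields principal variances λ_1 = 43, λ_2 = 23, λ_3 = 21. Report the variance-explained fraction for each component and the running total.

Step 1 — total variance = trace(Sigma) = Σ λ_i = 43 + 23 + 21 = 87.

Step 2 — fraction explained by component i = λ_i / Σ λ:
  PC1: 43/87 = 0.4943
  PC2: 23/87 = 0.2644
  PC3: 21/87 = 0.2414

Step 3 — cumulative fraction after k components = (λ_1 + ... + λ_k) / Σ λ:
  k = 1: 43/87 = 0.4943
  k = 2: (43 + 23)/87 = 66/87 = 0.7586
  k = 3: (43 + 23 + 21)/87 = 87/87 = 1

Summary (fraction, with percent):

explained: PC1 0.4943 (49.43%), PC2 0.2644 (26.44%), PC3 0.2414 (24.14%);  cumulative: 0.4943, 0.7586, 1


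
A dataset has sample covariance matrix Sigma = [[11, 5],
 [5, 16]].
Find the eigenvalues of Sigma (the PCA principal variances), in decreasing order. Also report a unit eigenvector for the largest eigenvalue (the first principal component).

Step 1 — characteristic polynomial of 2×2 Sigma:
  det(Sigma - λI) = λ² - trace · λ + det = 0.
  trace = 11 + 16 = 27, det = 11·16 - (5)² = 151.
Step 2 — discriminant:
  Δ = trace² - 4·det = 729 - 604 = 125.
Step 3 — eigenvalues:
  λ = (trace ± √Δ)/2 = (27 ± 11.1803)/2,
  λ_1 = 19.0902,  λ_2 = 7.9098.

Step 4 — unit eigenvector for λ_1: solve (Sigma - λ_1 I)v = 0. First row:
  (11 - 19.0902)·v_x + (5)·v_y = 0, i.e. (-8.0902)·v_x + (5)·v_y = 0,
  so v ∝ (b, λ_1 - a) = (5, 8.0902) = u.
  ||u|| = √((5)² + (8.0902)²) = √(90.4508) ≈ 9.5106,
  v_1 = u/||u|| ≈ (0.5257, 0.8507) (||v_1|| = 1).

λ_1 = 19.0902,  λ_2 = 7.9098;  v_1 ≈ (0.5257, 0.8507)


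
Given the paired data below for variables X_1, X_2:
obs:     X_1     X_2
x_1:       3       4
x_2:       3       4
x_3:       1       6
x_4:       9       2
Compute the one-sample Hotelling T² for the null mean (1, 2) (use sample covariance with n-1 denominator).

Step 1 — sample mean vector:
  mean(X_1) = (3 + 3 + 1 + 9) / 4 = 16/4 = 4
  mean(X_2) = (4 + 4 + 6 + 2) / 4 = 16/4 = 4
  x̄ = (4, 4),  deviation x̄ - mu_0 = (4, 4) - (1, 2) = (3, 2).

Step 2 — sample covariance matrix, S[i,j] = (1/(n-1)) · Σ_k (x_{k,i} - mean_i) · (x_{k,j} - mean_j), divisor n-1 = 3:
  S[X_1,X_1] = ((-1)·(-1) + (-1)·(-1) + (-3)·(-3) + (5)·(5)) / 3 = 36/3 = 12
  S[X_1,X_2] = ((-1)·(0) + (-1)·(0) + (-3)·(2) + (5)·(-2)) / 3 = -16/3 = -5.3333
  S[X_2,X_2] = ((0)·(0) + (0)·(0) + (2)·(2) + (-2)·(-2)) / 3 = 8/3 = 2.6667
  S = [[12, -5.3333],
 [-5.3333, 2.6667]].

Step 3 — invert S. det(S) = 12·2.6667 - (-5.3333)² = 3.5556.
  S^{-1} = (1/det) · [[d, -b], [-b, a]] = [[0.75, 1.5],
 [1.5, 3.375]].

Step 4 — quadratic form (x̄ - mu_0)^T · S^{-1} · (x̄ - mu_0):
  S^{-1} · (x̄ - mu_0) = (5.25, 11.25),
  (x̄ - mu_0)^T · [...] = (3)·(5.25) + (2)·(11.25) = 38.25.

Step 5 — scale by n: T² = 4 · 38.25 = 153.

T² ≈ 153


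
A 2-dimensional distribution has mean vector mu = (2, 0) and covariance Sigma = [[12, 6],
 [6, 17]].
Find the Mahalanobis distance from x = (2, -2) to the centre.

Step 1 — centre the observation: (x - mu) = (0, -2).

Step 2 — invert Sigma. det(Sigma) = 12·17 - (6)² = 168.
  Sigma^{-1} = (1/det) · [[d, -b], [-b, a]] = [[0.1012, -0.0357],
 [-0.0357, 0.0714]].

Step 3 — form the quadratic (x - mu)^T · Sigma^{-1} · (x - mu):
  Sigma^{-1} · (x - mu) = (0.0714, -0.1429).
  (x - mu)^T · [Sigma^{-1} · (x - mu)] = (0)·(0.0714) + (-2)·(-0.1429) = 0.2857.

Step 4 — take square root: d = √(0.2857) ≈ 0.5345.

d(x, mu) = √(0.2857) ≈ 0.5345


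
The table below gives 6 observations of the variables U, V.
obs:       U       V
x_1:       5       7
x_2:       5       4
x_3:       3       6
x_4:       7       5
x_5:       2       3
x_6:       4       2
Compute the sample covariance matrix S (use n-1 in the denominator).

Step 1 — column means:
  mean(U) = (5 + 5 + 3 + 7 + 2 + 4) / 6 = 26/6 = 4.3333
  mean(V) = (7 + 4 + 6 + 5 + 3 + 2) / 6 = 27/6 = 4.5

Step 2 — sample covariance S[i,j] = (1/(n-1)) · Σ_k (x_{k,i} - mean_i) · (x_{k,j} - mean_j), with n-1 = 5.
  S[U,U] = ((0.6667)·(0.6667) + (0.6667)·(0.6667) + (-1.3333)·(-1.3333) + (2.6667)·(2.6667) + (-2.3333)·(-2.3333) + (-0.3333)·(-0.3333)) / 5 = 15.3333/5 = 3.0667
  S[U,V] = ((0.6667)·(2.5) + (0.6667)·(-0.5) + (-1.3333)·(1.5) + (2.6667)·(0.5) + (-2.3333)·(-1.5) + (-0.3333)·(-2.5)) / 5 = 5/5 = 1
  S[V,V] = ((2.5)·(2.5) + (-0.5)·(-0.5) + (1.5)·(1.5) + (0.5)·(0.5) + (-1.5)·(-1.5) + (-2.5)·(-2.5)) / 5 = 17.5/5 = 3.5

S is symmetric (S[j,i] = S[i,j]). Assembling:

S = [[3.0667, 1],
 [1, 3.5]]


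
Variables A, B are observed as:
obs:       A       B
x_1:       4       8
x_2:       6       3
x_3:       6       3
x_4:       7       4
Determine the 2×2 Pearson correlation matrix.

Step 1 — column means:
  mean(A) = (4 + 6 + 6 + 7) / 4 = 23/4 = 5.75
  mean(B) = (8 + 3 + 3 + 4) / 4 = 18/4 = 4.5

Step 2 — sample variances and covariances s[i,j] = (1/(n-1)) · Σ_k (x_{k,i} - mean_i) · (x_{k,j} - mean_j), with n-1 = 3:
  s[A,A] = ((-1.75)·(-1.75) + (0.25)·(0.25) + (0.25)·(0.25) + (1.25)·(1.25)) / 3 = 4.75/3 = 1.5833
  s[A,B] = ((-1.75)·(3.5) + (0.25)·(-1.5) + (0.25)·(-1.5) + (1.25)·(-0.5)) / 3 = -7.5/3 = -2.5
  s[B,B] = ((3.5)·(3.5) + (-1.5)·(-1.5) + (-1.5)·(-1.5) + (-0.5)·(-0.5)) / 3 = 17/3 = 5.6667
  Sample standard deviations s_i = √(s[i,i]):
  s(A) = √(1.5833) = 1.2583
  s(B) = √(5.6667) = 2.3805

Step 3 — r_{ij} = s_{ij} / (s_i · s_j):
  r[A,A] = 1 (diagonal).
  r[A,B] = -2.5 / (1.2583 · 2.3805) = -2.5 / 2.9954 = -0.8346
  r[B,B] = 1 (diagonal).

R is symmetric with unit diagonal. Assembling:

R = [[1, -0.8346],
 [-0.8346, 1]]


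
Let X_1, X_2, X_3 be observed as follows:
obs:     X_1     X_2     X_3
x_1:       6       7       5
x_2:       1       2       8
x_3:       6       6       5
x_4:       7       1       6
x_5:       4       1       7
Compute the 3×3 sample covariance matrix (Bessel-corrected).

Step 1 — column means:
  mean(X_1) = (6 + 1 + 6 + 7 + 4) / 5 = 24/5 = 4.8
  mean(X_2) = (7 + 2 + 6 + 1 + 1) / 5 = 17/5 = 3.4
  mean(X_3) = (5 + 8 + 5 + 6 + 7) / 5 = 31/5 = 6.2

Step 2 — sample covariance S[i,j] = (1/(n-1)) · Σ_k (x_{k,i} - mean_i) · (x_{k,j} - mean_j), with n-1 = 4.
  S[X_1,X_1] = ((1.2)·(1.2) + (-3.8)·(-3.8) + (1.2)·(1.2) + (2.2)·(2.2) + (-0.8)·(-0.8)) / 4 = 22.8/4 = 5.7
  S[X_1,X_2] = ((1.2)·(3.6) + (-3.8)·(-1.4) + (1.2)·(2.6) + (2.2)·(-2.4) + (-0.8)·(-2.4)) / 4 = 9.4/4 = 2.35
  S[X_1,X_3] = ((1.2)·(-1.2) + (-3.8)·(1.8) + (1.2)·(-1.2) + (2.2)·(-0.2) + (-0.8)·(0.8)) / 4 = -10.8/4 = -2.7
  S[X_2,X_2] = ((3.6)·(3.6) + (-1.4)·(-1.4) + (2.6)·(2.6) + (-2.4)·(-2.4) + (-2.4)·(-2.4)) / 4 = 33.2/4 = 8.3
  S[X_2,X_3] = ((3.6)·(-1.2) + (-1.4)·(1.8) + (2.6)·(-1.2) + (-2.4)·(-0.2) + (-2.4)·(0.8)) / 4 = -11.4/4 = -2.85
  S[X_3,X_3] = ((-1.2)·(-1.2) + (1.8)·(1.8) + (-1.2)·(-1.2) + (-0.2)·(-0.2) + (0.8)·(0.8)) / 4 = 6.8/4 = 1.7

S is symmetric (S[j,i] = S[i,j]). Assembling:

S = [[5.7, 2.35, -2.7],
 [2.35, 8.3, -2.85],
 [-2.7, -2.85, 1.7]]


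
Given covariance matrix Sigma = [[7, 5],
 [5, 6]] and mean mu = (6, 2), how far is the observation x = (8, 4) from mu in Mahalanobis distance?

Step 1 — centre the observation: (x - mu) = (2, 2).

Step 2 — invert Sigma. det(Sigma) = 7·6 - (5)² = 17.
  Sigma^{-1} = (1/det) · [[d, -b], [-b, a]] = [[0.3529, -0.2941],
 [-0.2941, 0.4118]].

Step 3 — form the quadratic (x - mu)^T · Sigma^{-1} · (x - mu):
  Sigma^{-1} · (x - mu) = (0.1176, 0.2353).
  (x - mu)^T · [Sigma^{-1} · (x - mu)] = (2)·(0.1176) + (2)·(0.2353) = 0.7059.

Step 4 — take square root: d = √(0.7059) ≈ 0.8402.

d(x, mu) = √(0.7059) ≈ 0.8402


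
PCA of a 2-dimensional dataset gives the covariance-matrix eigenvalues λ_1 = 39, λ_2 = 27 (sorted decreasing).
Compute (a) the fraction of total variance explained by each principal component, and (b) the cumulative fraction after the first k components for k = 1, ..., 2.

Step 1 — total variance = trace(Sigma) = Σ λ_i = 39 + 27 = 66.

Step 2 — fraction explained by component i = λ_i / Σ λ:
  PC1: 39/66 = 0.5909
  PC2: 27/66 = 0.4091

Step 3 — cumulative fraction after k components = (λ_1 + ... + λ_k) / Σ λ:
  k = 1: 39/66 = 0.5909
  k = 2: (39 + 27)/66 = 66/66 = 1

Summary (fraction, with percent):

explained: PC1 0.5909 (59.09%), PC2 0.4091 (40.91%);  cumulative: 0.5909, 1


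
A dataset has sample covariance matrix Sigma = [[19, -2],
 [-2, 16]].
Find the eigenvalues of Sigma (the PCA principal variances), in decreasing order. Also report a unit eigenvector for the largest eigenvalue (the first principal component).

Step 1 — characteristic polynomial of 2×2 Sigma:
  det(Sigma - λI) = λ² - trace · λ + det = 0.
  trace = 19 + 16 = 35, det = 19·16 - (-2)² = 300.
Step 2 — discriminant:
  Δ = trace² - 4·det = 1225 - 1200 = 25.
Step 3 — eigenvalues:
  λ = (trace ± √Δ)/2 = (35 ± 5)/2,
  λ_1 = 20,  λ_2 = 15.

Step 4 — unit eigenvector for λ_1: solve (Sigma - λ_1 I)v = 0. First row:
  (19 - 20)·v_x + (-2)·v_y = 0, i.e. (-1)·v_x + (-2)·v_y = 0,
  so v ∝ (b, λ_1 - a) = (-2, 1); multiply by -1 so the first entry is positive: u = (2, -1).
  ||u|| = √((2)² + (-1)²) = √(5) ≈ 2.2361,
  v_1 = u/||u|| ≈ (0.8944, -0.4472) (||v_1|| = 1).

λ_1 = 20,  λ_2 = 15;  v_1 ≈ (0.8944, -0.4472)


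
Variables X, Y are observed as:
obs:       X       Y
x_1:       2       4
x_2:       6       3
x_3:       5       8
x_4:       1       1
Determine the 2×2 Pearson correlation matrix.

Step 1 — column means:
  mean(X) = (2 + 6 + 5 + 1) / 4 = 14/4 = 3.5
  mean(Y) = (4 + 3 + 8 + 1) / 4 = 16/4 = 4

Step 2 — sample variances and covariances s[i,j] = (1/(n-1)) · Σ_k (x_{k,i} - mean_i) · (x_{k,j} - mean_j), with n-1 = 3:
  s[X,X] = ((-1.5)·(-1.5) + (2.5)·(2.5) + (1.5)·(1.5) + (-2.5)·(-2.5)) / 3 = 17/3 = 5.6667
  s[X,Y] = ((-1.5)·(0) + (2.5)·(-1) + (1.5)·(4) + (-2.5)·(-3)) / 3 = 11/3 = 3.6667
  s[Y,Y] = ((0)·(0) + (-1)·(-1) + (4)·(4) + (-3)·(-3)) / 3 = 26/3 = 8.6667
  Sample standard deviations s_i = √(s[i,i]):
  s(X) = √(5.6667) = 2.3805
  s(Y) = √(8.6667) = 2.9439

Step 3 — r_{ij} = s_{ij} / (s_i · s_j):
  r[X,X] = 1 (diagonal).
  r[X,Y] = 3.6667 / (2.3805 · 2.9439) = 3.6667 / 7.0079 = 0.5232
  r[Y,Y] = 1 (diagonal).

R is symmetric with unit diagonal. Assembling:

R = [[1, 0.5232],
 [0.5232, 1]]


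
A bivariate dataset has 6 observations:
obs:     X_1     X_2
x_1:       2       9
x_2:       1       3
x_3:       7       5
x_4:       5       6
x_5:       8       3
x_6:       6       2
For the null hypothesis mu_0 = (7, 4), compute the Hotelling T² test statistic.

Step 1 — sample mean vector:
  mean(X_1) = (2 + 1 + 7 + 5 + 8 + 6) / 6 = 29/6 = 4.8333
  mean(X_2) = (9 + 3 + 5 + 6 + 3 + 2) / 6 = 28/6 = 4.6667
  x̄ = (4.8333, 4.6667),  deviation x̄ - mu_0 = (4.8333, 4.6667) - (7, 4) = (-2.1667, 0.6667).

Step 2 — sample covariance matrix, S[i,j] = (1/(n-1)) · Σ_k (x_{k,i} - mean_i) · (x_{k,j} - mean_j), divisor n-1 = 5:
  S[X_1,X_1] = ((-2.8333)·(-2.8333) + (-3.8333)·(-3.8333) + (2.1667)·(2.1667) + (0.1667)·(0.1667) + (3.1667)·(3.1667) + (1.1667)·(1.1667)) / 5 = 38.8333/5 = 7.7667
  S[X_1,X_2] = ((-2.8333)·(4.3333) + (-3.8333)·(-1.6667) + (2.1667)·(0.3333) + (0.1667)·(1.3333) + (3.1667)·(-1.6667) + (1.1667)·(-2.6667)) / 5 = -13.3333/5 = -2.6667
  S[X_2,X_2] = ((4.3333)·(4.3333) + (-1.6667)·(-1.6667) + (0.3333)·(0.3333) + (1.3333)·(1.3333) + (-1.6667)·(-1.6667) + (-2.6667)·(-2.6667)) / 5 = 33.3333/5 = 6.6667
  S = [[7.7667, -2.6667],
 [-2.6667, 6.6667]].

Step 3 — invert S. det(S) = 7.7667·6.6667 - (-2.6667)² = 44.6667.
  S^{-1} = (1/det) · [[d, -b], [-b, a]] = [[0.1493, 0.0597],
 [0.0597, 0.1739]].

Step 4 — quadratic form (x̄ - mu_0)^T · S^{-1} · (x̄ - mu_0):
  S^{-1} · (x̄ - mu_0) = (-0.2836, -0.0134),
  (x̄ - mu_0)^T · [...] = (-2.1667)·(-0.2836) + (0.6667)·(-0.0134) = 0.6055.

Step 5 — scale by n: T² = 6 · 0.6055 = 3.6328.

T² ≈ 3.6328


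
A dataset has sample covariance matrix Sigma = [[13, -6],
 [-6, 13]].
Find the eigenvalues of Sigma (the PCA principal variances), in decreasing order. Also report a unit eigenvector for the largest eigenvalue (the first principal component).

Step 1 — characteristic polynomial of 2×2 Sigma:
  det(Sigma - λI) = λ² - trace · λ + det = 0.
  trace = 13 + 13 = 26, det = 13·13 - (-6)² = 133.
Step 2 — discriminant:
  Δ = trace² - 4·det = 676 - 532 = 144.
Step 3 — eigenvalues:
  λ = (trace ± √Δ)/2 = (26 ± 12)/2,
  λ_1 = 19,  λ_2 = 7.

Step 4 — unit eigenvector for λ_1: solve (Sigma - λ_1 I)v = 0. First row:
  (13 - 19)·v_x + (-6)·v_y = 0, i.e. (-6)·v_x + (-6)·v_y = 0,
  so v ∝ (b, λ_1 - a) = (-6, 6); multiply by -1 so the first entry is positive: u = (6, -6).
  ||u|| = √((6)² + (-6)²) = √(72) ≈ 8.4853,
  v_1 = u/||u|| ≈ (0.7071, -0.7071) (||v_1|| = 1).

λ_1 = 19,  λ_2 = 7;  v_1 ≈ (0.7071, -0.7071)


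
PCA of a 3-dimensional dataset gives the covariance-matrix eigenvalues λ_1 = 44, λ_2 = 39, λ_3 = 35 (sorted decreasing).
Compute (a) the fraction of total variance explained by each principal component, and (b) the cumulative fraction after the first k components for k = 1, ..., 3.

Step 1 — total variance = trace(Sigma) = Σ λ_i = 44 + 39 + 35 = 118.

Step 2 — fraction explained by component i = λ_i / Σ λ:
  PC1: 44/118 = 0.3729
  PC2: 39/118 = 0.3305
  PC3: 35/118 = 0.2966

Step 3 — cumulative fraction after k components = (λ_1 + ... + λ_k) / Σ λ:
  k = 1: 44/118 = 0.3729
  k = 2: (44 + 39)/118 = 83/118 = 0.7034
  k = 3: (44 + 39 + 35)/118 = 118/118 = 1

Summary (fraction, with percent):

explained: PC1 0.3729 (37.29%), PC2 0.3305 (33.05%), PC3 0.2966 (29.66%);  cumulative: 0.3729, 0.7034, 1


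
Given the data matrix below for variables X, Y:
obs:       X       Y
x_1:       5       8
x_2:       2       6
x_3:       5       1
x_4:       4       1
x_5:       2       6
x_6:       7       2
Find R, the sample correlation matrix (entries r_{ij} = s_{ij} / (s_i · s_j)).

Step 1 — column means:
  mean(X) = (5 + 2 + 5 + 4 + 2 + 7) / 6 = 25/6 = 4.1667
  mean(Y) = (8 + 6 + 1 + 1 + 6 + 2) / 6 = 24/6 = 4

Step 2 — sample variances and covariances s[i,j] = (1/(n-1)) · Σ_k (x_{k,i} - mean_i) · (x_{k,j} - mean_j), with n-1 = 5:
  s[X,X] = ((0.8333)·(0.8333) + (-2.1667)·(-2.1667) + (0.8333)·(0.8333) + (-0.1667)·(-0.1667) + (-2.1667)·(-2.1667) + (2.8333)·(2.8333)) / 5 = 18.8333/5 = 3.7667
  s[X,Y] = ((0.8333)·(4) + (-2.1667)·(2) + (0.8333)·(-3) + (-0.1667)·(-3) + (-2.1667)·(2) + (2.8333)·(-2)) / 5 = -13/5 = -2.6
  s[Y,Y] = ((4)·(4) + (2)·(2) + (-3)·(-3) + (-3)·(-3) + (2)·(2) + (-2)·(-2)) / 5 = 46/5 = 9.2
  Sample standard deviations s_i = √(s[i,i]):
  s(X) = √(3.7667) = 1.9408
  s(Y) = √(9.2) = 3.0332

Step 3 — r_{ij} = s_{ij} / (s_i · s_j):
  r[X,X] = 1 (diagonal).
  r[X,Y] = -2.6 / (1.9408 · 3.0332) = -2.6 / 5.8867 = -0.4417
  r[Y,Y] = 1 (diagonal).

R is symmetric with unit diagonal. Assembling:

R = [[1, -0.4417],
 [-0.4417, 1]]


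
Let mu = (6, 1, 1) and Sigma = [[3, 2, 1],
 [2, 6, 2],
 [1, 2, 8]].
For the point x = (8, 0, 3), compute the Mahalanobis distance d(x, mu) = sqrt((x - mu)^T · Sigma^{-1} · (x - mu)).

Step 1 — centre the observation: (x - mu) = (2, -1, 2).

Step 2 — invert Sigma (cofactor / det for 3×3, or solve directly):
  Sigma^{-1} = [[0.4314, -0.1373, -0.0196],
 [-0.1373, 0.2255, -0.0392],
 [-0.0196, -0.0392, 0.1373]].

Step 3 — form the quadratic (x - mu)^T · Sigma^{-1} · (x - mu):
  Sigma^{-1} · (x - mu) = (0.9608, -0.5784, 0.2745).
  (x - mu)^T · [Sigma^{-1} · (x - mu)] = (2)·(0.9608) + (-1)·(-0.5784) + (2)·(0.2745) = 3.049.

Step 4 — take square root: d = √(3.049) ≈ 1.7461.

d(x, mu) = √(3.049) ≈ 1.7461


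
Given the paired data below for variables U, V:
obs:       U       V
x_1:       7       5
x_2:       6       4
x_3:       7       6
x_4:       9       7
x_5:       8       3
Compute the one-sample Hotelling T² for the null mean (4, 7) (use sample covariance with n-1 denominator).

Step 1 — sample mean vector:
  mean(U) = (7 + 6 + 7 + 9 + 8) / 5 = 37/5 = 7.4
  mean(V) = (5 + 4 + 6 + 7 + 3) / 5 = 25/5 = 5
  x̄ = (7.4, 5),  deviation x̄ - mu_0 = (7.4, 5) - (4, 7) = (3.4, -2).

Step 2 — sample covariance matrix, S[i,j] = (1/(n-1)) · Σ_k (x_{k,i} - mean_i) · (x_{k,j} - mean_j), divisor n-1 = 4:
  S[U,U] = ((-0.4)·(-0.4) + (-1.4)·(-1.4) + (-0.4)·(-0.4) + (1.6)·(1.6) + (0.6)·(0.6)) / 4 = 5.2/4 = 1.3
  S[U,V] = ((-0.4)·(0) + (-1.4)·(-1) + (-0.4)·(1) + (1.6)·(2) + (0.6)·(-2)) / 4 = 3/4 = 0.75
  S[V,V] = ((0)·(0) + (-1)·(-1) + (1)·(1) + (2)·(2) + (-2)·(-2)) / 4 = 10/4 = 2.5
  S = [[1.3, 0.75],
 [0.75, 2.5]].

Step 3 — invert S. det(S) = 1.3·2.5 - (0.75)² = 2.6875.
  S^{-1} = (1/det) · [[d, -b], [-b, a]] = [[0.9302, -0.2791],
 [-0.2791, 0.4837]].

Step 4 — quadratic form (x̄ - mu_0)^T · S^{-1} · (x̄ - mu_0):
  S^{-1} · (x̄ - mu_0) = (3.7209, -1.9163),
  (x̄ - mu_0)^T · [...] = (3.4)·(3.7209) + (-2)·(-1.9163) = 16.4837.

Step 5 — scale by n: T² = 5 · 16.4837 = 82.4186.

T² ≈ 82.4186


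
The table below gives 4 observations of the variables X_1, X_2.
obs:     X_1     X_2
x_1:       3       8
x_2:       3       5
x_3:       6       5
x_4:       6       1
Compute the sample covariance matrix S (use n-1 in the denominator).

Step 1 — column means:
  mean(X_1) = (3 + 3 + 6 + 6) / 4 = 18/4 = 4.5
  mean(X_2) = (8 + 5 + 5 + 1) / 4 = 19/4 = 4.75

Step 2 — sample covariance S[i,j] = (1/(n-1)) · Σ_k (x_{k,i} - mean_i) · (x_{k,j} - mean_j), with n-1 = 3.
  S[X_1,X_1] = ((-1.5)·(-1.5) + (-1.5)·(-1.5) + (1.5)·(1.5) + (1.5)·(1.5)) / 3 = 9/3 = 3
  S[X_1,X_2] = ((-1.5)·(3.25) + (-1.5)·(0.25) + (1.5)·(0.25) + (1.5)·(-3.75)) / 3 = -10.5/3 = -3.5
  S[X_2,X_2] = ((3.25)·(3.25) + (0.25)·(0.25) + (0.25)·(0.25) + (-3.75)·(-3.75)) / 3 = 24.75/3 = 8.25

S is symmetric (S[j,i] = S[i,j]). Assembling:

S = [[3, -3.5],
 [-3.5, 8.25]]
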